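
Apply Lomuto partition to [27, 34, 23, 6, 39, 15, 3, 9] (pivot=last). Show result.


Elements <= 9 go left of pivot.
Result: [6, 3, 9, 27, 39, 15, 34, 23], pivot at index 2


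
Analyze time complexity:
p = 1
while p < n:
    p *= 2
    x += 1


Per nesting level: O(log n) = O(log n)
Complexity: O(log n)


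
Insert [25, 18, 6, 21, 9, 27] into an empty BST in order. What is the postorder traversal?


Root = 25; build tree by BST insertion.
Postorder traversal: [9, 6, 21, 18, 27, 25]


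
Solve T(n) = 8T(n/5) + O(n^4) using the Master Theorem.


a=8, b=5, c=4. log_5(8)=1.292 < c=4. Case 3: O(n^c) = O(n^4)
Complexity: O(n^4)


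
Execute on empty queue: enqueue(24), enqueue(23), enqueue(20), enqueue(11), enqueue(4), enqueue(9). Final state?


enqueue(24) -> [24]
enqueue(23) -> [24, 23]
enqueue(20) -> [24, 23, 20]
enqueue(11) -> [24, 23, 20, 11]
enqueue(4) -> [24, 23, 20, 11, 4]
enqueue(9) -> [24, 23, 20, 11, 4, 9]
Final queue (front to back): [24, 23, 20, 11, 4, 9]


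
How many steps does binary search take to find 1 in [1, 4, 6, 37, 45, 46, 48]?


Search for 1:
[0,6] mid=3 arr[3]=37
[0,2] mid=1 arr[1]=4
[0,0] mid=0 arr[0]=1
Total: 3 comparisons


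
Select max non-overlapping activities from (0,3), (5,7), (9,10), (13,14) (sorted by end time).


Greedy: pick earliest-ending, then skip overlaps.
Selected (4 activities): [(0, 3), (5, 7), (9, 10), (13, 14)]


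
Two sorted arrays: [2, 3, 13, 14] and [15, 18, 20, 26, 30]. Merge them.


Compare heads, take smaller each step.
Merged: [2, 3, 13, 14, 15, 18, 20, 26, 30]


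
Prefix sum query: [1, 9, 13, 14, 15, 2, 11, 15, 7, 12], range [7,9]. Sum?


Prefix sums: [0, 1, 10, 23, 37, 52, 54, 65, 80, 87, 99]
Sum[7..9] = prefix[10] - prefix[7] = 99 - 65 = 34


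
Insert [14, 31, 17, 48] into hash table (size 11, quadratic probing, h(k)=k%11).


Insertions: 14->slot 3; 31->slot 9; 17->slot 6; 48->slot 4
Table: [None, None, None, 14, 48, None, 17, None, None, 31, None]


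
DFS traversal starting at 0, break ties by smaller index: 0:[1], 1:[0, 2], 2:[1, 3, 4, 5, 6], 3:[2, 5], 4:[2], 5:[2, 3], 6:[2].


DFS stack-based: start with [0]
Visit order: [0, 1, 2, 3, 5, 4, 6]


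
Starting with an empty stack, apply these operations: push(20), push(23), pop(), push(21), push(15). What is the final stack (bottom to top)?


push(20) -> [20]
push(23) -> [20, 23]
pop() returns 23 -> [20]
push(21) -> [20, 21]
push(15) -> [20, 21, 15]
Final stack (bottom to top): [20, 21, 15]


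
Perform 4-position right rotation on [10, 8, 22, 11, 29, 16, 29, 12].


Right rotate by 4: [29, 16, 29, 12, 10, 8, 22, 11]


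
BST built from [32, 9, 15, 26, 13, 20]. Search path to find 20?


BST root = 32
Search for 20: compare at each node
Path: [32, 9, 15, 26, 20]


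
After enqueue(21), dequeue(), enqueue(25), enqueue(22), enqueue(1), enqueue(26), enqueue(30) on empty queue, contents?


enqueue(21) -> [21]
dequeue() returns 21 -> []
enqueue(25) -> [25]
enqueue(22) -> [25, 22]
enqueue(1) -> [25, 22, 1]
enqueue(26) -> [25, 22, 1, 26]
enqueue(30) -> [25, 22, 1, 26, 30]
Final queue (front to back): [25, 22, 1, 26, 30]


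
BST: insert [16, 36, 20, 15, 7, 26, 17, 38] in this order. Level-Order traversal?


Root = 16; build tree by BST insertion.
Level-Order traversal: [16, 15, 36, 7, 20, 38, 17, 26]


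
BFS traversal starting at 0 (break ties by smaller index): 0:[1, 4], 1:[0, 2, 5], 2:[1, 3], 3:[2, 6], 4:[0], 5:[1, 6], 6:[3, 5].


BFS queue: start with [0]
Visit order: [0, 1, 4, 2, 5, 3, 6]


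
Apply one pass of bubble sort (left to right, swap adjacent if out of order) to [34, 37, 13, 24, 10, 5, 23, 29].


After one pass: [34, 13, 24, 10, 5, 23, 29, 37]


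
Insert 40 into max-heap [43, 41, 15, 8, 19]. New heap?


Append 40: [43, 41, 15, 8, 19, 40]
Bubble up: swap idx 5(40) with idx 2(15)
Result: [43, 41, 40, 8, 19, 15]


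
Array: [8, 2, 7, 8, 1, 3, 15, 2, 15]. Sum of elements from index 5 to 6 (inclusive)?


Prefix sums: [0, 8, 10, 17, 25, 26, 29, 44, 46, 61]
Sum[5..6] = prefix[7] - prefix[5] = 44 - 26 = 18


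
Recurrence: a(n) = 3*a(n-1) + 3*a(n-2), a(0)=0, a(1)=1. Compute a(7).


Build bottom-up:
...a(5)=171, a(6)=648, a(7)=3*648+3*171=2457


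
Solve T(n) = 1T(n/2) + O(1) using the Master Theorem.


a=1, b=2, c=0. log_2(1)=0 = c=0. Case 2: O(n^c log n) = O(log n)
Complexity: O(log n)


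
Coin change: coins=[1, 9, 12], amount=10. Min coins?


dp[0]=0; dp[i]=1+min(dp[i-c] for c in coins)
...dp[5]=5, dp[6]=6, dp[7]=7, dp[8]=8, dp[9]=1, dp[10]=2
Minimum coins for 10 = 2


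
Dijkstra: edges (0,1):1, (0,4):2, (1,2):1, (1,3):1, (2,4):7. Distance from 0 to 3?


Dijkstra from 0:
Distances: {0: 0, 1: 1, 2: 2, 3: 2, 4: 2}
Shortest distance to 3 = 2, path = [0, 1, 3]


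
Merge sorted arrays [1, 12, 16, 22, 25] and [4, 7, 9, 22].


Compare heads, take smaller each step.
Merged: [1, 4, 7, 9, 12, 16, 22, 22, 25]


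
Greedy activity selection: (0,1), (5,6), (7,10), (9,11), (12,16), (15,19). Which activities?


Greedy: pick earliest-ending, then skip overlaps.
Selected (4 activities): [(0, 1), (5, 6), (7, 10), (12, 16)]


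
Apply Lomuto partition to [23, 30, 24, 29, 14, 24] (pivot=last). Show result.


Elements <= 24 go left of pivot.
Result: [23, 24, 14, 24, 30, 29], pivot at index 3


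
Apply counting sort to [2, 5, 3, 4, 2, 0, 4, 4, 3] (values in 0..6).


Count array: [1, 0, 2, 2, 3, 1, 0]
Reconstruct: [0, 2, 2, 3, 3, 4, 4, 4, 5]


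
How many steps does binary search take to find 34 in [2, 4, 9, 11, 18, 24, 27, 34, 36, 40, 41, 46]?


Search for 34:
[0,11] mid=5 arr[5]=24
[6,11] mid=8 arr[8]=36
[6,7] mid=6 arr[6]=27
[7,7] mid=7 arr[7]=34
Total: 4 comparisons


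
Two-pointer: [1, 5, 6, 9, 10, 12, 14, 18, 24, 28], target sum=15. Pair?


Two pointers: lo=0, hi=9
Found pair: (1, 14) summing to 15


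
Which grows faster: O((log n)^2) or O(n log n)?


polylogarithmic grows slower than linearithmic
O((log n)^2) is asymptotically smaller; O(n log n) grows faster


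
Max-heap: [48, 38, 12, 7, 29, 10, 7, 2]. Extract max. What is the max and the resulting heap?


Max = 48
Replace root with last, heapify down
Resulting heap: [38, 29, 12, 7, 2, 10, 7]


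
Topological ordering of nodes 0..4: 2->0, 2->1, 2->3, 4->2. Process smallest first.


Kahn's algorithm, process smallest node first
Order: [4, 2, 0, 1, 3]


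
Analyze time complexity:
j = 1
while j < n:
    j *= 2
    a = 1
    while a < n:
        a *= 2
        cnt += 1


Per nesting level: O(log n) * O(log n) = O((log n)^2)
Complexity: O((log n)^2)


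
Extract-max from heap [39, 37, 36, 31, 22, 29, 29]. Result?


Max = 39
Replace root with last, heapify down
Resulting heap: [37, 31, 36, 29, 22, 29]


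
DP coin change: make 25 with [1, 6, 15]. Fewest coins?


dp[0]=0; dp[i]=1+min(dp[i-c] for c in coins)
...dp[20]=5, dp[21]=2, dp[22]=3, dp[23]=4, dp[24]=4, dp[25]=5
Minimum coins for 25 = 5


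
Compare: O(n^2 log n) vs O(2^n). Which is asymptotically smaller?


n^2 log n grows slower than exponential
O(n^2 log n) is asymptotically smaller; O(2^n) grows faster


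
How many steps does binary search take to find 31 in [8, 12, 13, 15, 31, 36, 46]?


Search for 31:
[0,6] mid=3 arr[3]=15
[4,6] mid=5 arr[5]=36
[4,4] mid=4 arr[4]=31
Total: 3 comparisons


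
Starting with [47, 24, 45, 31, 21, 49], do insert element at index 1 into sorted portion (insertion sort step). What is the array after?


After one pass: [24, 47, 45, 31, 21, 49]


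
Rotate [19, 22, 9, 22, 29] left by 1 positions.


Left rotate by 1: [22, 9, 22, 29, 19]


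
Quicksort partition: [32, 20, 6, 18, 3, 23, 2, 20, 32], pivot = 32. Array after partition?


Elements <= 32 go left of pivot.
Result: [32, 20, 6, 18, 3, 23, 2, 20, 32], pivot at index 8


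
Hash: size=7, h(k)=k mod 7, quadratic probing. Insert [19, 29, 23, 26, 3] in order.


Insertions: 19->slot 5; 29->slot 1; 23->slot 2; 26->slot 6; 3->slot 3
Table: [None, 29, 23, 3, None, 19, 26]


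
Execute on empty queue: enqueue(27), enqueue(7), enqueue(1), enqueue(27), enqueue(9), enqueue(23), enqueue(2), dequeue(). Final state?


enqueue(27) -> [27]
enqueue(7) -> [27, 7]
enqueue(1) -> [27, 7, 1]
enqueue(27) -> [27, 7, 1, 27]
enqueue(9) -> [27, 7, 1, 27, 9]
enqueue(23) -> [27, 7, 1, 27, 9, 23]
enqueue(2) -> [27, 7, 1, 27, 9, 23, 2]
dequeue() returns 27 -> [7, 1, 27, 9, 23, 2]
Final queue (front to back): [7, 1, 27, 9, 23, 2]


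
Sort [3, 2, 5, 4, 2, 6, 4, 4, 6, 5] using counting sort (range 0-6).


Count array: [0, 0, 2, 1, 3, 2, 2]
Reconstruct: [2, 2, 3, 4, 4, 4, 5, 5, 6, 6]


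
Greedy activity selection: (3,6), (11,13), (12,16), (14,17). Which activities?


Greedy: pick earliest-ending, then skip overlaps.
Selected (3 activities): [(3, 6), (11, 13), (14, 17)]


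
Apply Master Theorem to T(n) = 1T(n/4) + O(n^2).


a=1, b=4, c=2. log_4(1)=0 < c=2. Case 3: O(n^c) = O(n^2)
Complexity: O(n^2)


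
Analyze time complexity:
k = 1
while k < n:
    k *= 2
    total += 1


Per nesting level: O(log n) = O(log n)
Complexity: O(log n)


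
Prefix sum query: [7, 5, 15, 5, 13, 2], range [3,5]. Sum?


Prefix sums: [0, 7, 12, 27, 32, 45, 47]
Sum[3..5] = prefix[6] - prefix[3] = 47 - 27 = 20


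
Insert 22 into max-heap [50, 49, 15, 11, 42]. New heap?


Append 22: [50, 49, 15, 11, 42, 22]
Bubble up: swap idx 5(22) with idx 2(15)
Result: [50, 49, 22, 11, 42, 15]


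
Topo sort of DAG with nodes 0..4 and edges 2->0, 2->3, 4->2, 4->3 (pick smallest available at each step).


Kahn's algorithm, process smallest node first
Order: [1, 4, 2, 0, 3]


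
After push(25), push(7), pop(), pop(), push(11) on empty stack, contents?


push(25) -> [25]
push(7) -> [25, 7]
pop() returns 7 -> [25]
pop() returns 25 -> []
push(11) -> [11]
Final stack (bottom to top): [11]


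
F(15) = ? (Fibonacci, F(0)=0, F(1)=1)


F(n)=F(n-1)+F(n-2)
...F(13)=233, F(14)=377, F(15)=610


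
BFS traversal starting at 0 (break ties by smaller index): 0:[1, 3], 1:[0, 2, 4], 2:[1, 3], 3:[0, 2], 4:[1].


BFS queue: start with [0]
Visit order: [0, 1, 3, 2, 4]


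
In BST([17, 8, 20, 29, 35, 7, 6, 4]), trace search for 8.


BST root = 17
Search for 8: compare at each node
Path: [17, 8]


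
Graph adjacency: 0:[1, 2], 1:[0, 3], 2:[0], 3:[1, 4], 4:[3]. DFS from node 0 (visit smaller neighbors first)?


DFS stack-based: start with [0]
Visit order: [0, 1, 3, 4, 2]


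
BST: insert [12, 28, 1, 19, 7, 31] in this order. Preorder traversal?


Root = 12; build tree by BST insertion.
Preorder traversal: [12, 1, 7, 28, 19, 31]


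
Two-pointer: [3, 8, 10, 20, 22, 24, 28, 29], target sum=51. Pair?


Two pointers: lo=0, hi=7
Found pair: (22, 29) summing to 51


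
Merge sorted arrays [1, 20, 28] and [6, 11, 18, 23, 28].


Compare heads, take smaller each step.
Merged: [1, 6, 11, 18, 20, 23, 28, 28]


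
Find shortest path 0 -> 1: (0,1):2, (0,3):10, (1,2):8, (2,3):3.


Dijkstra from 0:
Distances: {0: 0, 1: 2, 2: 10, 3: 10}
Shortest distance to 1 = 2, path = [0, 1]


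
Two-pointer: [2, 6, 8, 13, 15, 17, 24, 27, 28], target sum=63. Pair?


Two pointers: lo=0, hi=8
No pair sums to 63


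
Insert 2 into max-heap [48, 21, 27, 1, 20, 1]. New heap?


Append 2: [48, 21, 27, 1, 20, 1, 2]
Bubble up: no swaps needed
Result: [48, 21, 27, 1, 20, 1, 2]


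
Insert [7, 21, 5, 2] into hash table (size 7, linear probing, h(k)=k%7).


Insertions: 7->slot 0; 21->slot 1; 5->slot 5; 2->slot 2
Table: [7, 21, 2, None, None, 5, None]


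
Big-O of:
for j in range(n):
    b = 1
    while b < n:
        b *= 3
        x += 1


Per nesting level: O(n) * O(log n) = O(n log n)
Complexity: O(n log n)


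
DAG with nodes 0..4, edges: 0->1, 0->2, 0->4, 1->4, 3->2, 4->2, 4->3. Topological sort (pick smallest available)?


Kahn's algorithm, process smallest node first
Order: [0, 1, 4, 3, 2]


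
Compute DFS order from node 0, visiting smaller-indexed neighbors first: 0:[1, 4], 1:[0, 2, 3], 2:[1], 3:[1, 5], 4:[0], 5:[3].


DFS stack-based: start with [0]
Visit order: [0, 1, 2, 3, 5, 4]


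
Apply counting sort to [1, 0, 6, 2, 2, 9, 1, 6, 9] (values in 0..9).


Count array: [1, 2, 2, 0, 0, 0, 2, 0, 0, 2]
Reconstruct: [0, 1, 1, 2, 2, 6, 6, 9, 9]


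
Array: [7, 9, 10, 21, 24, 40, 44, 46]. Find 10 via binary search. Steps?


Search for 10:
[0,7] mid=3 arr[3]=21
[0,2] mid=1 arr[1]=9
[2,2] mid=2 arr[2]=10
Total: 3 comparisons


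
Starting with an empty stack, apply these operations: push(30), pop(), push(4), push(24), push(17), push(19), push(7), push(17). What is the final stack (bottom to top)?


push(30) -> [30]
pop() returns 30 -> []
push(4) -> [4]
push(24) -> [4, 24]
push(17) -> [4, 24, 17]
push(19) -> [4, 24, 17, 19]
push(7) -> [4, 24, 17, 19, 7]
push(17) -> [4, 24, 17, 19, 7, 17]
Final stack (bottom to top): [4, 24, 17, 19, 7, 17]


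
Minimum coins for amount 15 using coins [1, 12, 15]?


dp[0]=0; dp[i]=1+min(dp[i-c] for c in coins)
...dp[10]=10, dp[11]=11, dp[12]=1, dp[13]=2, dp[14]=3, dp[15]=1
Minimum coins for 15 = 1


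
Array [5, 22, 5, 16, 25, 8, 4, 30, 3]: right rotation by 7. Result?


Right rotate by 7: [5, 16, 25, 8, 4, 30, 3, 5, 22]


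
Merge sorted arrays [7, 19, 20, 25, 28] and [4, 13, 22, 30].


Compare heads, take smaller each step.
Merged: [4, 7, 13, 19, 20, 22, 25, 28, 30]


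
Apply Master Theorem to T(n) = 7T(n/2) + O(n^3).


a=7, b=2, c=3. log_2(7)=2.807 < c=3. Case 3: O(n^c) = O(n^3)
Complexity: O(n^3)


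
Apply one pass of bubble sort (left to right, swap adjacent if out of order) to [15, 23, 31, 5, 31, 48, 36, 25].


After one pass: [15, 23, 5, 31, 31, 36, 25, 48]


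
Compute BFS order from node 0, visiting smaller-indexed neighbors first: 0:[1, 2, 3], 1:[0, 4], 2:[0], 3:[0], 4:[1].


BFS queue: start with [0]
Visit order: [0, 1, 2, 3, 4]


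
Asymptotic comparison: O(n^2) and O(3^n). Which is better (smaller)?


quadratic grows slower than exponential (base 3)
O(n^2) is asymptotically smaller; O(3^n) grows faster


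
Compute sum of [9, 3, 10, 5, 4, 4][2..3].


Prefix sums: [0, 9, 12, 22, 27, 31, 35]
Sum[2..3] = prefix[4] - prefix[2] = 27 - 12 = 15


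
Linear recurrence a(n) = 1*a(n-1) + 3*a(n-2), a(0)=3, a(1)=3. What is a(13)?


Build bottom-up:
...a(11)=18480, a(12)=42627, a(13)=1*42627+3*18480=98067


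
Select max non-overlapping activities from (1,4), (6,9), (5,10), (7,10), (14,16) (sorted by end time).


Greedy: pick earliest-ending, then skip overlaps.
Selected (3 activities): [(1, 4), (6, 9), (14, 16)]


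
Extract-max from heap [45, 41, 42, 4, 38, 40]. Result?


Max = 45
Replace root with last, heapify down
Resulting heap: [42, 41, 40, 4, 38]


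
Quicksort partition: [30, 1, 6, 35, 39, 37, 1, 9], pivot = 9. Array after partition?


Elements <= 9 go left of pivot.
Result: [1, 6, 1, 9, 39, 37, 30, 35], pivot at index 3


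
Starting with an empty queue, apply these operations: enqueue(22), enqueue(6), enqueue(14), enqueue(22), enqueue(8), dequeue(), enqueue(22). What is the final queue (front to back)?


enqueue(22) -> [22]
enqueue(6) -> [22, 6]
enqueue(14) -> [22, 6, 14]
enqueue(22) -> [22, 6, 14, 22]
enqueue(8) -> [22, 6, 14, 22, 8]
dequeue() returns 22 -> [6, 14, 22, 8]
enqueue(22) -> [6, 14, 22, 8, 22]
Final queue (front to back): [6, 14, 22, 8, 22]


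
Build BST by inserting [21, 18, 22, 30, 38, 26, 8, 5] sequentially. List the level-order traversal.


Root = 21; build tree by BST insertion.
Level-Order traversal: [21, 18, 22, 8, 30, 5, 26, 38]


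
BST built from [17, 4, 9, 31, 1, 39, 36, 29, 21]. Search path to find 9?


BST root = 17
Search for 9: compare at each node
Path: [17, 4, 9]


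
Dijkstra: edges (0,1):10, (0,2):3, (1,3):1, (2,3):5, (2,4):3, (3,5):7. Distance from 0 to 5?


Dijkstra from 0:
Distances: {0: 0, 1: 9, 2: 3, 3: 8, 4: 6, 5: 15}
Shortest distance to 5 = 15, path = [0, 2, 3, 5]


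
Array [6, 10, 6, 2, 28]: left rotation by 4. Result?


Left rotate by 4: [28, 6, 10, 6, 2]


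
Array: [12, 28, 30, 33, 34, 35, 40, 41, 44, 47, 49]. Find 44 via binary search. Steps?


Search for 44:
[0,10] mid=5 arr[5]=35
[6,10] mid=8 arr[8]=44
Total: 2 comparisons


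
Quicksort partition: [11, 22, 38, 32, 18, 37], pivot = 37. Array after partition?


Elements <= 37 go left of pivot.
Result: [11, 22, 32, 18, 37, 38], pivot at index 4


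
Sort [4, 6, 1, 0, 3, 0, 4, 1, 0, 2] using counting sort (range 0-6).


Count array: [3, 2, 1, 1, 2, 0, 1]
Reconstruct: [0, 0, 0, 1, 1, 2, 3, 4, 4, 6]


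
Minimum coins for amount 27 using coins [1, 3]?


dp[0]=0; dp[i]=1+min(dp[i-c] for c in coins)
...dp[22]=8, dp[23]=9, dp[24]=8, dp[25]=9, dp[26]=10, dp[27]=9
Minimum coins for 27 = 9


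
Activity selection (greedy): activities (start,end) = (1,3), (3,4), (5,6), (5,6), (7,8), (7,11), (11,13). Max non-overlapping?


Greedy: pick earliest-ending, then skip overlaps.
Selected (5 activities): [(1, 3), (3, 4), (5, 6), (7, 8), (11, 13)]


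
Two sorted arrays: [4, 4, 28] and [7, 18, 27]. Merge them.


Compare heads, take smaller each step.
Merged: [4, 4, 7, 18, 27, 28]


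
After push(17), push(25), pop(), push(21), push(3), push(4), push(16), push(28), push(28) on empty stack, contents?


push(17) -> [17]
push(25) -> [17, 25]
pop() returns 25 -> [17]
push(21) -> [17, 21]
push(3) -> [17, 21, 3]
push(4) -> [17, 21, 3, 4]
push(16) -> [17, 21, 3, 4, 16]
push(28) -> [17, 21, 3, 4, 16, 28]
push(28) -> [17, 21, 3, 4, 16, 28, 28]
Final stack (bottom to top): [17, 21, 3, 4, 16, 28, 28]


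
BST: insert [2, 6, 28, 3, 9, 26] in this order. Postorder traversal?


Root = 2; build tree by BST insertion.
Postorder traversal: [3, 26, 9, 28, 6, 2]


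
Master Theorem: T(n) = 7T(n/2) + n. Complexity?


a=7, b=2, c=1. log_2(7)=2.807 > c=1. Case 1: O(n^log_b(a)) = O(n^2.807)
Complexity: O(n^2.807)


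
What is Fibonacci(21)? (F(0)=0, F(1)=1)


F(n)=F(n-1)+F(n-2)
...F(19)=4181, F(20)=6765, F(21)=10946


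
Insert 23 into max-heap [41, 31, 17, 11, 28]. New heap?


Append 23: [41, 31, 17, 11, 28, 23]
Bubble up: swap idx 5(23) with idx 2(17)
Result: [41, 31, 23, 11, 28, 17]


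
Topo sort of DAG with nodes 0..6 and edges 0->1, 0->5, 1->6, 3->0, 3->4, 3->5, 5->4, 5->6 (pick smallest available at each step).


Kahn's algorithm, process smallest node first
Order: [2, 3, 0, 1, 5, 4, 6]


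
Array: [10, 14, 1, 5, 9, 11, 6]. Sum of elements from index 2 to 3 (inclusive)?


Prefix sums: [0, 10, 24, 25, 30, 39, 50, 56]
Sum[2..3] = prefix[4] - prefix[2] = 30 - 24 = 6


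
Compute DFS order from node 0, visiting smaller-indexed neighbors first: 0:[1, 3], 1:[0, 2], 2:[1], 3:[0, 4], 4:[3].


DFS stack-based: start with [0]
Visit order: [0, 1, 2, 3, 4]


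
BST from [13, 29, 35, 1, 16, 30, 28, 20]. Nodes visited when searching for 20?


BST root = 13
Search for 20: compare at each node
Path: [13, 29, 16, 28, 20]


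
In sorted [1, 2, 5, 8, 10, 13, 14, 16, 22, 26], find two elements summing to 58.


Two pointers: lo=0, hi=9
No pair sums to 58


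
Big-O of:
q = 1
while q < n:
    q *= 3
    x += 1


Per nesting level: O(log n) = O(log n)
Complexity: O(log n)


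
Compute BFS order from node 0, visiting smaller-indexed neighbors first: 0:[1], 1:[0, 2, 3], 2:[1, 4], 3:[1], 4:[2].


BFS queue: start with [0]
Visit order: [0, 1, 2, 3, 4]


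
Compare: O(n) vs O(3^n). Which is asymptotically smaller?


linear grows slower than exponential (base 3)
O(n) is asymptotically smaller; O(3^n) grows faster


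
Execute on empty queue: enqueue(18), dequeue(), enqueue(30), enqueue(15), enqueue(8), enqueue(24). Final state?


enqueue(18) -> [18]
dequeue() returns 18 -> []
enqueue(30) -> [30]
enqueue(15) -> [30, 15]
enqueue(8) -> [30, 15, 8]
enqueue(24) -> [30, 15, 8, 24]
Final queue (front to back): [30, 15, 8, 24]


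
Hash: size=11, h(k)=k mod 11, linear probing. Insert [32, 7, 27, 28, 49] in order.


Insertions: 32->slot 10; 7->slot 7; 27->slot 5; 28->slot 6; 49->slot 8
Table: [None, None, None, None, None, 27, 28, 7, 49, None, 32]


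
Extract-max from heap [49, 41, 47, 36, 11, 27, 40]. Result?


Max = 49
Replace root with last, heapify down
Resulting heap: [47, 41, 40, 36, 11, 27]


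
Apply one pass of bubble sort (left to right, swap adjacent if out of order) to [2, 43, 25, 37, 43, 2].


After one pass: [2, 25, 37, 43, 2, 43]


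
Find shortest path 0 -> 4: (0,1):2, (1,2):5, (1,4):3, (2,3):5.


Dijkstra from 0:
Distances: {0: 0, 1: 2, 2: 7, 3: 12, 4: 5}
Shortest distance to 4 = 5, path = [0, 1, 4]


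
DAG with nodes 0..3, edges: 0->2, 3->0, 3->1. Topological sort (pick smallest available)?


Kahn's algorithm, process smallest node first
Order: [3, 0, 1, 2]


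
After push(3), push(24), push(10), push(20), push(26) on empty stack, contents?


push(3) -> [3]
push(24) -> [3, 24]
push(10) -> [3, 24, 10]
push(20) -> [3, 24, 10, 20]
push(26) -> [3, 24, 10, 20, 26]
Final stack (bottom to top): [3, 24, 10, 20, 26]


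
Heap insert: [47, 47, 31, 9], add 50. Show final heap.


Append 50: [47, 47, 31, 9, 50]
Bubble up: swap idx 4(50) with idx 1(47); swap idx 1(50) with idx 0(47)
Result: [50, 47, 31, 9, 47]


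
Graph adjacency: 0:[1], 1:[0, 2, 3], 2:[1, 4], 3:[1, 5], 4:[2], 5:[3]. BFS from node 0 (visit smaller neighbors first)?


BFS queue: start with [0]
Visit order: [0, 1, 2, 3, 4, 5]


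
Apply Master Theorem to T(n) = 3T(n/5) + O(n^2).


a=3, b=5, c=2. log_5(3)=0.683 < c=2. Case 3: O(n^c) = O(n^2)
Complexity: O(n^2)


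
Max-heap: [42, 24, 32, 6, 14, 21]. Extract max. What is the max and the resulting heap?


Max = 42
Replace root with last, heapify down
Resulting heap: [32, 24, 21, 6, 14]


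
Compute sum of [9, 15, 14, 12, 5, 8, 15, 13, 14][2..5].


Prefix sums: [0, 9, 24, 38, 50, 55, 63, 78, 91, 105]
Sum[2..5] = prefix[6] - prefix[2] = 63 - 24 = 39


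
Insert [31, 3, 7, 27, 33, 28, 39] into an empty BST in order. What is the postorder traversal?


Root = 31; build tree by BST insertion.
Postorder traversal: [28, 27, 7, 3, 39, 33, 31]


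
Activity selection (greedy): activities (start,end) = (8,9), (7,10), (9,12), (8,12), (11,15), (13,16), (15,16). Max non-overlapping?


Greedy: pick earliest-ending, then skip overlaps.
Selected (3 activities): [(8, 9), (9, 12), (13, 16)]


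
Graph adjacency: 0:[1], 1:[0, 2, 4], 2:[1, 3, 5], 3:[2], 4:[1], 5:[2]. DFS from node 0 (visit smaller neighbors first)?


DFS stack-based: start with [0]
Visit order: [0, 1, 2, 3, 5, 4]


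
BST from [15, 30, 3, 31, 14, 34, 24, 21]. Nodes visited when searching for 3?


BST root = 15
Search for 3: compare at each node
Path: [15, 3]


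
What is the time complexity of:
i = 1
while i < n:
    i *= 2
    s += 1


Per nesting level: O(log n) = O(log n)
Complexity: O(log n)


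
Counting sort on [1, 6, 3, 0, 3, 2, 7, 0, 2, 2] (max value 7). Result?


Count array: [2, 1, 3, 2, 0, 0, 1, 1]
Reconstruct: [0, 0, 1, 2, 2, 2, 3, 3, 6, 7]


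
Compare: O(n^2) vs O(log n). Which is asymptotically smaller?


logarithmic grows slower than quadratic
O(log n) is asymptotically smaller; O(n^2) grows faster


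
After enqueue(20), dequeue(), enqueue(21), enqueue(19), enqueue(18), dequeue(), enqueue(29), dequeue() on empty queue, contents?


enqueue(20) -> [20]
dequeue() returns 20 -> []
enqueue(21) -> [21]
enqueue(19) -> [21, 19]
enqueue(18) -> [21, 19, 18]
dequeue() returns 21 -> [19, 18]
enqueue(29) -> [19, 18, 29]
dequeue() returns 19 -> [18, 29]
Final queue (front to back): [18, 29]


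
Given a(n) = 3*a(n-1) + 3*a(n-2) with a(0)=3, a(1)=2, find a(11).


Build bottom-up:
...a(9)=154467, a(10)=585630, a(11)=3*585630+3*154467=2220291


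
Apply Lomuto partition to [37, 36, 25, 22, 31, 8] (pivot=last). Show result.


Elements <= 8 go left of pivot.
Result: [8, 36, 25, 22, 31, 37], pivot at index 0


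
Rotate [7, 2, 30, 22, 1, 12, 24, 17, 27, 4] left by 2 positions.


Left rotate by 2: [30, 22, 1, 12, 24, 17, 27, 4, 7, 2]


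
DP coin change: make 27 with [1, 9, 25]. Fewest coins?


dp[0]=0; dp[i]=1+min(dp[i-c] for c in coins)
...dp[22]=6, dp[23]=7, dp[24]=8, dp[25]=1, dp[26]=2, dp[27]=3
Minimum coins for 27 = 3


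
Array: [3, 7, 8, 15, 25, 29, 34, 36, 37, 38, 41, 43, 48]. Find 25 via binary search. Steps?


Search for 25:
[0,12] mid=6 arr[6]=34
[0,5] mid=2 arr[2]=8
[3,5] mid=4 arr[4]=25
Total: 3 comparisons


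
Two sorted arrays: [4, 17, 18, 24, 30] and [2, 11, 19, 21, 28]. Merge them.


Compare heads, take smaller each step.
Merged: [2, 4, 11, 17, 18, 19, 21, 24, 28, 30]


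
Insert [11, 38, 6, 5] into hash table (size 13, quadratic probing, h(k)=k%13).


Insertions: 11->slot 11; 38->slot 12; 6->slot 6; 5->slot 5
Table: [None, None, None, None, None, 5, 6, None, None, None, None, 11, 38]


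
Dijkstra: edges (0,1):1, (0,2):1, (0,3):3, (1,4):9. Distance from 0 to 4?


Dijkstra from 0:
Distances: {0: 0, 1: 1, 2: 1, 3: 3, 4: 10}
Shortest distance to 4 = 10, path = [0, 1, 4]


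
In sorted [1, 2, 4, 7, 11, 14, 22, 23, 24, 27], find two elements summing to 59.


Two pointers: lo=0, hi=9
No pair sums to 59


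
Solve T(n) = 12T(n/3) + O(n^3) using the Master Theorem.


a=12, b=3, c=3. log_3(12)=2.262 < c=3. Case 3: O(n^c) = O(n^3)
Complexity: O(n^3)


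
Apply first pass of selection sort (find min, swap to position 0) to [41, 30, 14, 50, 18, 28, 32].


After one pass: [14, 30, 41, 50, 18, 28, 32]


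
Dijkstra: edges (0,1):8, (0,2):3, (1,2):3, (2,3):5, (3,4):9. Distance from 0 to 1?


Dijkstra from 0:
Distances: {0: 0, 1: 6, 2: 3, 3: 8, 4: 17}
Shortest distance to 1 = 6, path = [0, 2, 1]


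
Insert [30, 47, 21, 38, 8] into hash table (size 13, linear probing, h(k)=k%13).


Insertions: 30->slot 4; 47->slot 8; 21->slot 9; 38->slot 12; 8->slot 10
Table: [None, None, None, None, 30, None, None, None, 47, 21, 8, None, 38]


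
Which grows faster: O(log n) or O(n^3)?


logarithmic grows slower than cubic
O(log n) is asymptotically smaller; O(n^3) grows faster


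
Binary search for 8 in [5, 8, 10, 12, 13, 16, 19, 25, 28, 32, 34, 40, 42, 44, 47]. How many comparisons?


Search for 8:
[0,14] mid=7 arr[7]=25
[0,6] mid=3 arr[3]=12
[0,2] mid=1 arr[1]=8
Total: 3 comparisons


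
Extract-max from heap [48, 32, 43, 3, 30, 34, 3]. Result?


Max = 48
Replace root with last, heapify down
Resulting heap: [43, 32, 34, 3, 30, 3]


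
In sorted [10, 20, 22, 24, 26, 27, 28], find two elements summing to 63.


Two pointers: lo=0, hi=6
No pair sums to 63


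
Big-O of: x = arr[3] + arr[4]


Analysis: constant-time operation, no loop
Complexity: O(1)


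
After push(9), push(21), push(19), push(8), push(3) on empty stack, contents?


push(9) -> [9]
push(21) -> [9, 21]
push(19) -> [9, 21, 19]
push(8) -> [9, 21, 19, 8]
push(3) -> [9, 21, 19, 8, 3]
Final stack (bottom to top): [9, 21, 19, 8, 3]


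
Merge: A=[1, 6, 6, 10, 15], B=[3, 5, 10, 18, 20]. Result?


Compare heads, take smaller each step.
Merged: [1, 3, 5, 6, 6, 10, 10, 15, 18, 20]


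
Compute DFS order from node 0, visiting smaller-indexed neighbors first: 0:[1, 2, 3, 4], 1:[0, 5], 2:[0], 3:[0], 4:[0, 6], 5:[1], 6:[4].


DFS stack-based: start with [0]
Visit order: [0, 1, 5, 2, 3, 4, 6]


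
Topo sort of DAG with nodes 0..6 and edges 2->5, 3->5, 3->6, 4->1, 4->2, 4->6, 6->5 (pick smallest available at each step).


Kahn's algorithm, process smallest node first
Order: [0, 3, 4, 1, 2, 6, 5]


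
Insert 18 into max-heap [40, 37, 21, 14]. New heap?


Append 18: [40, 37, 21, 14, 18]
Bubble up: no swaps needed
Result: [40, 37, 21, 14, 18]


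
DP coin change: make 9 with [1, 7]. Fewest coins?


dp[0]=0; dp[i]=1+min(dp[i-c] for c in coins)
...dp[4]=4, dp[5]=5, dp[6]=6, dp[7]=1, dp[8]=2, dp[9]=3
Minimum coins for 9 = 3


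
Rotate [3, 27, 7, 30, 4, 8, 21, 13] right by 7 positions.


Right rotate by 7: [27, 7, 30, 4, 8, 21, 13, 3]


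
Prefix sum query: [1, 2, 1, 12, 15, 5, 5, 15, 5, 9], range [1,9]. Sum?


Prefix sums: [0, 1, 3, 4, 16, 31, 36, 41, 56, 61, 70]
Sum[1..9] = prefix[10] - prefix[1] = 70 - 1 = 69


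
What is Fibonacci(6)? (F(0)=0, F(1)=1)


F(n)=F(n-1)+F(n-2)
...F(4)=3, F(5)=5, F(6)=8


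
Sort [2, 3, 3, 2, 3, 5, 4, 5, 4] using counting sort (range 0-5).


Count array: [0, 0, 2, 3, 2, 2]
Reconstruct: [2, 2, 3, 3, 3, 4, 4, 5, 5]


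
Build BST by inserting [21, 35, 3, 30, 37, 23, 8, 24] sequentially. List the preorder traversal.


Root = 21; build tree by BST insertion.
Preorder traversal: [21, 3, 8, 35, 30, 23, 24, 37]


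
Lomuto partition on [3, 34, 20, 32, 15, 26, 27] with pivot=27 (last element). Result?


Elements <= 27 go left of pivot.
Result: [3, 20, 15, 26, 27, 32, 34], pivot at index 4


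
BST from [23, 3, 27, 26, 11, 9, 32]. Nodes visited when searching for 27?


BST root = 23
Search for 27: compare at each node
Path: [23, 27]


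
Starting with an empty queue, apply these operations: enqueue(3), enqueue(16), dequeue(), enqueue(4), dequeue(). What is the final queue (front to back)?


enqueue(3) -> [3]
enqueue(16) -> [3, 16]
dequeue() returns 3 -> [16]
enqueue(4) -> [16, 4]
dequeue() returns 16 -> [4]
Final queue (front to back): [4]


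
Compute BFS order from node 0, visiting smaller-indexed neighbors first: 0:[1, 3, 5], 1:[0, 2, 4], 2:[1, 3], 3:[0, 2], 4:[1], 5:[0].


BFS queue: start with [0]
Visit order: [0, 1, 3, 5, 2, 4]


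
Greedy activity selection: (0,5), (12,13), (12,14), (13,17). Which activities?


Greedy: pick earliest-ending, then skip overlaps.
Selected (3 activities): [(0, 5), (12, 13), (13, 17)]


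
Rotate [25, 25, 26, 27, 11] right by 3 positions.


Right rotate by 3: [26, 27, 11, 25, 25]


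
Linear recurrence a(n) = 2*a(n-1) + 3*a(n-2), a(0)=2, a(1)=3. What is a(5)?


Build bottom-up:
...a(3)=33, a(4)=102, a(5)=2*102+3*33=303


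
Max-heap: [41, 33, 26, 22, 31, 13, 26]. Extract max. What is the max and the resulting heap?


Max = 41
Replace root with last, heapify down
Resulting heap: [33, 31, 26, 22, 26, 13]


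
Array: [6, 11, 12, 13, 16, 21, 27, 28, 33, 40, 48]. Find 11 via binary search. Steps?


Search for 11:
[0,10] mid=5 arr[5]=21
[0,4] mid=2 arr[2]=12
[0,1] mid=0 arr[0]=6
[1,1] mid=1 arr[1]=11
Total: 4 comparisons


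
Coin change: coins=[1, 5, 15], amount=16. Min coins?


dp[0]=0; dp[i]=1+min(dp[i-c] for c in coins)
...dp[11]=3, dp[12]=4, dp[13]=5, dp[14]=6, dp[15]=1, dp[16]=2
Minimum coins for 16 = 2


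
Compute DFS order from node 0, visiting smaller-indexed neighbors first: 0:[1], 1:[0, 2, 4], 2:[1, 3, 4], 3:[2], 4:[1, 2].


DFS stack-based: start with [0]
Visit order: [0, 1, 2, 3, 4]


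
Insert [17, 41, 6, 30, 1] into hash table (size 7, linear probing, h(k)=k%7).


Insertions: 17->slot 3; 41->slot 6; 6->slot 0; 30->slot 2; 1->slot 1
Table: [6, 1, 30, 17, None, None, 41]


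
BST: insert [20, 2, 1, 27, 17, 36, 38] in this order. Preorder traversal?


Root = 20; build tree by BST insertion.
Preorder traversal: [20, 2, 1, 17, 27, 36, 38]


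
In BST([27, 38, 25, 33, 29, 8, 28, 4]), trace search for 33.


BST root = 27
Search for 33: compare at each node
Path: [27, 38, 33]


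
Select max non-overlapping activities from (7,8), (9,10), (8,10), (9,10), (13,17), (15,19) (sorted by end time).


Greedy: pick earliest-ending, then skip overlaps.
Selected (3 activities): [(7, 8), (9, 10), (13, 17)]


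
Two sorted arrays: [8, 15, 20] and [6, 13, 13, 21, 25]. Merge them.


Compare heads, take smaller each step.
Merged: [6, 8, 13, 13, 15, 20, 21, 25]


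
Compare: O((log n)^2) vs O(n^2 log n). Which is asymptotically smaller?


polylogarithmic grows slower than n^2 log n
O((log n)^2) is asymptotically smaller; O(n^2 log n) grows faster


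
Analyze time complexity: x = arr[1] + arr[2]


Analysis: constant-time operation, no loop
Complexity: O(1)


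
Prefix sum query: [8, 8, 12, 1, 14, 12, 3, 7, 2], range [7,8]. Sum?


Prefix sums: [0, 8, 16, 28, 29, 43, 55, 58, 65, 67]
Sum[7..8] = prefix[9] - prefix[7] = 67 - 58 = 9


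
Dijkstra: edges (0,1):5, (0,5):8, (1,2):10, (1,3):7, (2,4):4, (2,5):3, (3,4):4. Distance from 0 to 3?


Dijkstra from 0:
Distances: {0: 0, 1: 5, 2: 11, 3: 12, 4: 15, 5: 8}
Shortest distance to 3 = 12, path = [0, 1, 3]


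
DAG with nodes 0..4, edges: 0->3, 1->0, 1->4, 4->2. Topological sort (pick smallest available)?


Kahn's algorithm, process smallest node first
Order: [1, 0, 3, 4, 2]


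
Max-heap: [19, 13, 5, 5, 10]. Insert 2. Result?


Append 2: [19, 13, 5, 5, 10, 2]
Bubble up: no swaps needed
Result: [19, 13, 5, 5, 10, 2]


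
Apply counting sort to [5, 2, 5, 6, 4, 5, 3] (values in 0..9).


Count array: [0, 0, 1, 1, 1, 3, 1, 0, 0, 0]
Reconstruct: [2, 3, 4, 5, 5, 5, 6]


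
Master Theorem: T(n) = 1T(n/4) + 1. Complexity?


a=1, b=4, c=0. log_4(1)=0 = c=0. Case 2: O(n^c log n) = O(log n)
Complexity: O(log n)


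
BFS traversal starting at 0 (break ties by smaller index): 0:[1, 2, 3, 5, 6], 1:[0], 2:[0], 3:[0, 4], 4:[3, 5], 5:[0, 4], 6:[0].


BFS queue: start with [0]
Visit order: [0, 1, 2, 3, 5, 6, 4]


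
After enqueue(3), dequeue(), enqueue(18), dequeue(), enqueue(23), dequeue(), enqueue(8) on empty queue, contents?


enqueue(3) -> [3]
dequeue() returns 3 -> []
enqueue(18) -> [18]
dequeue() returns 18 -> []
enqueue(23) -> [23]
dequeue() returns 23 -> []
enqueue(8) -> [8]
Final queue (front to back): [8]


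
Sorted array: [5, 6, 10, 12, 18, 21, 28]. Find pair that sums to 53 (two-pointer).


Two pointers: lo=0, hi=6
No pair sums to 53


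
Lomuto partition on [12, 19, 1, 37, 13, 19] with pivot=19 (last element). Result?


Elements <= 19 go left of pivot.
Result: [12, 19, 1, 13, 19, 37], pivot at index 4


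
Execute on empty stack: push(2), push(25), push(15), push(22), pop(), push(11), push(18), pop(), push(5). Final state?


push(2) -> [2]
push(25) -> [2, 25]
push(15) -> [2, 25, 15]
push(22) -> [2, 25, 15, 22]
pop() returns 22 -> [2, 25, 15]
push(11) -> [2, 25, 15, 11]
push(18) -> [2, 25, 15, 11, 18]
pop() returns 18 -> [2, 25, 15, 11]
push(5) -> [2, 25, 15, 11, 5]
Final stack (bottom to top): [2, 25, 15, 11, 5]


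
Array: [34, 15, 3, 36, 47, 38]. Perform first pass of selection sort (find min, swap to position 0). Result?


After one pass: [3, 15, 34, 36, 47, 38]


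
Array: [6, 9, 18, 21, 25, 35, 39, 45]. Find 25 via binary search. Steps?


Search for 25:
[0,7] mid=3 arr[3]=21
[4,7] mid=5 arr[5]=35
[4,4] mid=4 arr[4]=25
Total: 3 comparisons


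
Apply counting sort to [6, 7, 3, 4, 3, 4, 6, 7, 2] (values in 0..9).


Count array: [0, 0, 1, 2, 2, 0, 2, 2, 0, 0]
Reconstruct: [2, 3, 3, 4, 4, 6, 6, 7, 7]


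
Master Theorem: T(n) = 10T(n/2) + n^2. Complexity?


a=10, b=2, c=2. log_2(10)=3.322 > c=2. Case 1: O(n^log_b(a)) = O(n^3.322)
Complexity: O(n^3.322)


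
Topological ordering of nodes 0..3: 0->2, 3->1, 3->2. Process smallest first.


Kahn's algorithm, process smallest node first
Order: [0, 3, 1, 2]


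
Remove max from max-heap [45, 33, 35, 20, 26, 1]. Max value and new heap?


Max = 45
Replace root with last, heapify down
Resulting heap: [35, 33, 1, 20, 26]


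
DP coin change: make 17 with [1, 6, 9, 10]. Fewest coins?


dp[0]=0; dp[i]=1+min(dp[i-c] for c in coins)
...dp[12]=2, dp[13]=3, dp[14]=4, dp[15]=2, dp[16]=2, dp[17]=3
Minimum coins for 17 = 3


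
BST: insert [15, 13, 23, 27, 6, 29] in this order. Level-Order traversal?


Root = 15; build tree by BST insertion.
Level-Order traversal: [15, 13, 23, 6, 27, 29]


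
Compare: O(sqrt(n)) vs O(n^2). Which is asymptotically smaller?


sublinear grows slower than quadratic
O(sqrt(n)) is asymptotically smaller; O(n^2) grows faster


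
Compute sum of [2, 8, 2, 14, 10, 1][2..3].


Prefix sums: [0, 2, 10, 12, 26, 36, 37]
Sum[2..3] = prefix[4] - prefix[2] = 26 - 10 = 16


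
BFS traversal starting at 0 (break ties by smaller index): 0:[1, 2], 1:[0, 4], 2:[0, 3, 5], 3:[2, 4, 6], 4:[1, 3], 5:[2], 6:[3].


BFS queue: start with [0]
Visit order: [0, 1, 2, 4, 3, 5, 6]


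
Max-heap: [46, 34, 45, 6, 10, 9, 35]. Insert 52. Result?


Append 52: [46, 34, 45, 6, 10, 9, 35, 52]
Bubble up: swap idx 7(52) with idx 3(6); swap idx 3(52) with idx 1(34); swap idx 1(52) with idx 0(46)
Result: [52, 46, 45, 34, 10, 9, 35, 6]


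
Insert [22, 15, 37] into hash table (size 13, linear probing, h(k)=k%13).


Insertions: 22->slot 9; 15->slot 2; 37->slot 11
Table: [None, None, 15, None, None, None, None, None, None, 22, None, 37, None]


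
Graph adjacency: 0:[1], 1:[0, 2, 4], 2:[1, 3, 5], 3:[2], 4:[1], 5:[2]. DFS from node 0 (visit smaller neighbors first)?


DFS stack-based: start with [0]
Visit order: [0, 1, 2, 3, 5, 4]


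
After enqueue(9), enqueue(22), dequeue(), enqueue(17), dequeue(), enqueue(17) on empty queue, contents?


enqueue(9) -> [9]
enqueue(22) -> [9, 22]
dequeue() returns 9 -> [22]
enqueue(17) -> [22, 17]
dequeue() returns 22 -> [17]
enqueue(17) -> [17, 17]
Final queue (front to back): [17, 17]


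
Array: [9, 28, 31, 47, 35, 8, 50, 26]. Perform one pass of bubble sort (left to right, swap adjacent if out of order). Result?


After one pass: [9, 28, 31, 35, 8, 47, 26, 50]


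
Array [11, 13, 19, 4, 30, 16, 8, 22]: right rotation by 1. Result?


Right rotate by 1: [22, 11, 13, 19, 4, 30, 16, 8]


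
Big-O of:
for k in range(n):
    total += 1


Per nesting level: O(n) = O(n)
Complexity: O(n)


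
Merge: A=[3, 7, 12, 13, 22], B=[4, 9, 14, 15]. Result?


Compare heads, take smaller each step.
Merged: [3, 4, 7, 9, 12, 13, 14, 15, 22]


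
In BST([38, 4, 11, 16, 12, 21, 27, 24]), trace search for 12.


BST root = 38
Search for 12: compare at each node
Path: [38, 4, 11, 16, 12]


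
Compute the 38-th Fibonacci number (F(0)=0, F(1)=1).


F(n)=F(n-1)+F(n-2)
...F(36)=14930352, F(37)=24157817, F(38)=39088169


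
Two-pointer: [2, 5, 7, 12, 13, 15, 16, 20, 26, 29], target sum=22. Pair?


Two pointers: lo=0, hi=9
Found pair: (2, 20) summing to 22


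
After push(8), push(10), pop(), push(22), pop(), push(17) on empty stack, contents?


push(8) -> [8]
push(10) -> [8, 10]
pop() returns 10 -> [8]
push(22) -> [8, 22]
pop() returns 22 -> [8]
push(17) -> [8, 17]
Final stack (bottom to top): [8, 17]


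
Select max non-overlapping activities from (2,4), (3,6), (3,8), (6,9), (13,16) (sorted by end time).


Greedy: pick earliest-ending, then skip overlaps.
Selected (3 activities): [(2, 4), (6, 9), (13, 16)]


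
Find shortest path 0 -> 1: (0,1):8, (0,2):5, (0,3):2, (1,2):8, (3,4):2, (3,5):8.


Dijkstra from 0:
Distances: {0: 0, 1: 8, 2: 5, 3: 2, 4: 4, 5: 10}
Shortest distance to 1 = 8, path = [0, 1]


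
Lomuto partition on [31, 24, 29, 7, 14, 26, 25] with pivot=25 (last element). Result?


Elements <= 25 go left of pivot.
Result: [24, 7, 14, 25, 29, 26, 31], pivot at index 3


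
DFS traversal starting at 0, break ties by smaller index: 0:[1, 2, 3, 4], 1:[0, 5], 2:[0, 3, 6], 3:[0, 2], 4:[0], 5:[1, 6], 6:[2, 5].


DFS stack-based: start with [0]
Visit order: [0, 1, 5, 6, 2, 3, 4]


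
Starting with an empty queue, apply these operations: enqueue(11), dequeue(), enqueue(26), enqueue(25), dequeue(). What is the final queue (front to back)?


enqueue(11) -> [11]
dequeue() returns 11 -> []
enqueue(26) -> [26]
enqueue(25) -> [26, 25]
dequeue() returns 26 -> [25]
Final queue (front to back): [25]
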